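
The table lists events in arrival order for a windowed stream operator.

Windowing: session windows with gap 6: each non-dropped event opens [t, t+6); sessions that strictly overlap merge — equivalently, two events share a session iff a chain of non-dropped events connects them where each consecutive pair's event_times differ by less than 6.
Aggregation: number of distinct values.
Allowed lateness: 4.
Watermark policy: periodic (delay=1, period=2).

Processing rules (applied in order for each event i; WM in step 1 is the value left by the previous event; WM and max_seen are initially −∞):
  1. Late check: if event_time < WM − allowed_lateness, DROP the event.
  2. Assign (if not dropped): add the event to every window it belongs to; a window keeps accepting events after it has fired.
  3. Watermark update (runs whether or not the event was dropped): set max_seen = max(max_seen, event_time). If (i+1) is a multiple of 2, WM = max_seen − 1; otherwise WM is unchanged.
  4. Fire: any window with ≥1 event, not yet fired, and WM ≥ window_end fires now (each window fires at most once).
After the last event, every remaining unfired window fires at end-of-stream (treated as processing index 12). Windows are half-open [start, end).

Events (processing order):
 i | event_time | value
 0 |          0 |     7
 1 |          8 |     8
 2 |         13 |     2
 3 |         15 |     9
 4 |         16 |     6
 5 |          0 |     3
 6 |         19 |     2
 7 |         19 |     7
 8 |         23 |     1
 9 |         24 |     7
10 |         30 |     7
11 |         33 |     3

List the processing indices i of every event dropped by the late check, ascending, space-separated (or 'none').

5

i=0 t=0 v=7: → [0,6); WM=−∞
i=1 t=8 v=8: → [8,14); WM=7
i=2 t=13 v=2: → [8,19); WM=7
i=3 t=15 v=9: → [8,21); WM=14
i=4 t=16 v=6: → [8,22); WM=14
i=5 t=0 v=3: DROP (t<14-4); WM=15
i=6 t=19 v=2: → [8,25); WM=15
i=7 t=19 v=7: → [8,25); WM=18
i=8 t=23 v=1: → [8,29); WM=18
i=9 t=24 v=7: → [8,30); WM=23
i=10 t=30 v=7: → [30,36); WM=23
i=11 t=33 v=3: → [30,39); WM=32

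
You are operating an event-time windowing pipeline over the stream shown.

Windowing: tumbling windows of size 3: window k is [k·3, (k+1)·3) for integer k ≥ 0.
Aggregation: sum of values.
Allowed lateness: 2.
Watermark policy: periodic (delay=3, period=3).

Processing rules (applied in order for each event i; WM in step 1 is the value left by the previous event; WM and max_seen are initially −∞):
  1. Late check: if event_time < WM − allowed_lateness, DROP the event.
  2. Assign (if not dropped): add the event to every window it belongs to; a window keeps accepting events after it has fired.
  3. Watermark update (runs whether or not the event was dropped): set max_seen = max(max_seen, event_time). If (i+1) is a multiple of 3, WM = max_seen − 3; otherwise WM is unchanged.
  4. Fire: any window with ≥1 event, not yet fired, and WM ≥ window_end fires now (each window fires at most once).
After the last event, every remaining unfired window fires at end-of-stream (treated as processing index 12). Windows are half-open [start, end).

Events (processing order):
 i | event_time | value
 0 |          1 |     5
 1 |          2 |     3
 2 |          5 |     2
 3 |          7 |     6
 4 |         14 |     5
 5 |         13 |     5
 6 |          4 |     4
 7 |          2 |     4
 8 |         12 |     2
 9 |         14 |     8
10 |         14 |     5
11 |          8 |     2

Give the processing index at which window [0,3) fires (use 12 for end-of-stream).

i=0 t=1 v=5: → [0,3); WM=−∞
i=1 t=2 v=3: → [0,3); WM=−∞
i=2 t=5 v=2: → [3,6); WM=2
i=3 t=7 v=6: → [6,9); WM=2
i=4 t=14 v=5: → [12,15); WM=2
i=5 t=13 v=5: → [12,15); WM=11; [0,3) fires=8 [3,6) fires=2 [6,9) fires=6
i=6 t=4 v=4: DROP (t<11-2); WM=11
i=7 t=2 v=4: DROP (t<11-2); WM=11
i=8 t=12 v=2: → [12,15); WM=11
i=9 t=14 v=8: → [12,15); WM=11
i=10 t=14 v=5: → [12,15); WM=11
i=11 t=8 v=2: DROP (t<11-2); WM=11

5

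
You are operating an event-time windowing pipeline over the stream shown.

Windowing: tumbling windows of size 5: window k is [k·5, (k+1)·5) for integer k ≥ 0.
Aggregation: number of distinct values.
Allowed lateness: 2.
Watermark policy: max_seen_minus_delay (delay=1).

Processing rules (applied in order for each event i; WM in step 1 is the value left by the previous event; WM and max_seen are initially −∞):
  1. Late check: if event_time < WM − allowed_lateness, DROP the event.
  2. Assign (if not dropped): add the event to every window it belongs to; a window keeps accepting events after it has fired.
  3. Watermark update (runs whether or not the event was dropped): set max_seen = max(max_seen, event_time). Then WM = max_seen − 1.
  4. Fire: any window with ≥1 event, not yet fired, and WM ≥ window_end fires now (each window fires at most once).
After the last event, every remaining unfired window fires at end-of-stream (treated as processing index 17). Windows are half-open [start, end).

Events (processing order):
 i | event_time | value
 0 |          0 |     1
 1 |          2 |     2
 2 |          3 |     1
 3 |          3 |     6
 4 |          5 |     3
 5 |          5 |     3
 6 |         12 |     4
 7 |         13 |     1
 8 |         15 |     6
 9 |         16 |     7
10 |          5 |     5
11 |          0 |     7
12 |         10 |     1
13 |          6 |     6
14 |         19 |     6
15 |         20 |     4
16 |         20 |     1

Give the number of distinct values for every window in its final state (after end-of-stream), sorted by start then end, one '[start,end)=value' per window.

[0,5)=3 [5,10)=1 [10,15)=2 [15,20)=2 [20,25)=2

i=0 t=0 v=1: → [0,5); WM=-1
i=1 t=2 v=2: → [0,5); WM=1
i=2 t=3 v=1: → [0,5); WM=2
i=3 t=3 v=6: → [0,5); WM=2
i=4 t=5 v=3: → [5,10); WM=4
i=5 t=5 v=3: → [5,10); WM=4
i=6 t=12 v=4: → [10,15); WM=11; [0,5) fires=3 [5,10) fires=1
i=7 t=13 v=1: → [10,15); WM=12
i=8 t=15 v=6: → [15,20); WM=14
i=9 t=16 v=7: → [15,20); WM=15; [10,15) fires=2
i=10 t=5 v=5: DROP (t<15-2); WM=15
i=11 t=0 v=7: DROP (t<15-2); WM=15
i=12 t=10 v=1: DROP (t<15-2); WM=15
i=13 t=6 v=6: DROP (t<15-2); WM=15
i=14 t=19 v=6: → [15,20); WM=18
i=15 t=20 v=4: → [20,25); WM=19
i=16 t=20 v=1: → [20,25); WM=19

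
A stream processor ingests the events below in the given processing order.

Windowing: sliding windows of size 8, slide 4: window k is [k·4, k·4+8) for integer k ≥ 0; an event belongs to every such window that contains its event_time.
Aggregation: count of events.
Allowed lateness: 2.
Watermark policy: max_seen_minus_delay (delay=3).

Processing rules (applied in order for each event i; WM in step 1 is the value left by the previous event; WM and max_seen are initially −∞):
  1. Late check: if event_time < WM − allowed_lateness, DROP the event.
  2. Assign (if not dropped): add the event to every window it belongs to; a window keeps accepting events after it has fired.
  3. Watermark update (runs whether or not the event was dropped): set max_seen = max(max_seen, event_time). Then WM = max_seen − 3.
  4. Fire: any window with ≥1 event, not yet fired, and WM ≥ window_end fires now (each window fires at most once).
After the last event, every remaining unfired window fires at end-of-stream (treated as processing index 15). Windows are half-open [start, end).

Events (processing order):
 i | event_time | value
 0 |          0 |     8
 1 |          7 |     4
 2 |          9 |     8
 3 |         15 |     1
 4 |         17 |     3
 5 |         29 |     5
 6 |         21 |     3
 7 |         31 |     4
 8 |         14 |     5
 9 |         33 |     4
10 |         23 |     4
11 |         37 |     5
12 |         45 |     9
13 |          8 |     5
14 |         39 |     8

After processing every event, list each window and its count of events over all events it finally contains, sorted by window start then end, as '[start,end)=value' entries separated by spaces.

i=0 t=0 v=8: → [0,8); WM=-3
i=1 t=7 v=4: → [4,12),[0,8); WM=4
i=2 t=9 v=8: → [8,16),[4,12); WM=6
i=3 t=15 v=1: → [12,20),[8,16); WM=12; [0,8) fires=2 [4,12) fires=2
i=4 t=17 v=3: → [16,24),[12,20); WM=14
i=5 t=29 v=5: → [28,36),[24,32); WM=26; [8,16) fires=2 [12,20) fires=2 [16,24) fires=1
i=6 t=21 v=3: DROP (t<26-2); WM=26
i=7 t=31 v=4: → [28,36),[24,32); WM=28
i=8 t=14 v=5: DROP (t<28-2); WM=28
i=9 t=33 v=4: → [32,40),[28,36); WM=30
i=10 t=23 v=4: DROP (t<30-2); WM=30
i=11 t=37 v=5: → [36,44),[32,40); WM=34; [24,32) fires=2
i=12 t=45 v=9: → [44,52),[40,48); WM=42; [28,36) fires=3 [32,40) fires=2
i=13 t=8 v=5: DROP (t<42-2); WM=42
i=14 t=39 v=8: DROP (t<42-2); WM=42

[0,8)=2 [4,12)=2 [8,16)=2 [12,20)=2 [16,24)=1 [24,32)=2 [28,36)=3 [32,40)=2 [36,44)=1 [40,48)=1 [44,52)=1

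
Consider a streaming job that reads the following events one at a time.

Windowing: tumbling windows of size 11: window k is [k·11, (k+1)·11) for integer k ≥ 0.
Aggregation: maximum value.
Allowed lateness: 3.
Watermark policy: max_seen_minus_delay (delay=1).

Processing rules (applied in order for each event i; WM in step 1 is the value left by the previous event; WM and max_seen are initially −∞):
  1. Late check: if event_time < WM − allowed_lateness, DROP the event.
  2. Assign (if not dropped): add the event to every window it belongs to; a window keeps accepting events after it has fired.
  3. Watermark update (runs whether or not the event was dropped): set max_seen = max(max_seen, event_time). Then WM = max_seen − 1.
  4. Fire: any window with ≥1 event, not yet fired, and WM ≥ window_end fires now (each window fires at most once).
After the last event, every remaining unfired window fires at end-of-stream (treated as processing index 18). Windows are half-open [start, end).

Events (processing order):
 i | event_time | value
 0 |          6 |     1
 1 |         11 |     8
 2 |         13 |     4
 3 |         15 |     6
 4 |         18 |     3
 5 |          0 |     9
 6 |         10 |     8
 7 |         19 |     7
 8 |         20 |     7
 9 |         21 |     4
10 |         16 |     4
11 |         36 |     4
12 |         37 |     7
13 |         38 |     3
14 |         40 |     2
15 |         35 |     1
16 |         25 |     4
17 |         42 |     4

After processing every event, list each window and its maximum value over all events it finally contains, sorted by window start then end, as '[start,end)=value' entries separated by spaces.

i=0 t=6 v=1: → [0,11); WM=5
i=1 t=11 v=8: → [11,22); WM=10
i=2 t=13 v=4: → [11,22); WM=12; [0,11) fires=1
i=3 t=15 v=6: → [11,22); WM=14
i=4 t=18 v=3: → [11,22); WM=17
i=5 t=0 v=9: DROP (t<17-3); WM=17
i=6 t=10 v=8: DROP (t<17-3); WM=17
i=7 t=19 v=7: → [11,22); WM=18
i=8 t=20 v=7: → [11,22); WM=19
i=9 t=21 v=4: → [11,22); WM=20
i=10 t=16 v=4: DROP (t<20-3); WM=20
i=11 t=36 v=4: → [33,44); WM=35; [11,22) fires=8
i=12 t=37 v=7: → [33,44); WM=36
i=13 t=38 v=3: → [33,44); WM=37
i=14 t=40 v=2: → [33,44); WM=39
i=15 t=35 v=1: DROP (t<39-3); WM=39
i=16 t=25 v=4: DROP (t<39-3); WM=39
i=17 t=42 v=4: → [33,44); WM=41

[0,11)=1 [11,22)=8 [33,44)=7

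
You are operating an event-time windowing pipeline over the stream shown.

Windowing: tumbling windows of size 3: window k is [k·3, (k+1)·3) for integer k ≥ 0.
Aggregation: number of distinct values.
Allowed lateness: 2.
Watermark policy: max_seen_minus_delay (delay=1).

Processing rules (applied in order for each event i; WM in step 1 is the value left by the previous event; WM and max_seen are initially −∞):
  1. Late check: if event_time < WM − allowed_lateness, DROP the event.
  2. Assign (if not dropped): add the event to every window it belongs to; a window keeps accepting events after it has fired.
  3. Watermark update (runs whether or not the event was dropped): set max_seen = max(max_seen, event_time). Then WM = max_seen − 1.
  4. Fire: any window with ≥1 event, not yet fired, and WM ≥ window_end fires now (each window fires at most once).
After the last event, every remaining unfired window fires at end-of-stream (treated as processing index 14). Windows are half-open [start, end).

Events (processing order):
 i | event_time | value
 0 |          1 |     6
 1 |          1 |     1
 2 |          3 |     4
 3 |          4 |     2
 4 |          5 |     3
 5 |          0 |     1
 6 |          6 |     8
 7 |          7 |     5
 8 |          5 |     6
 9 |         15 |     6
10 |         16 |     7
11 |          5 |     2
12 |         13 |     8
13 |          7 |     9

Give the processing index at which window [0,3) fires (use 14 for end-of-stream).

3

i=0 t=1 v=6: → [0,3); WM=0
i=1 t=1 v=1: → [0,3); WM=0
i=2 t=3 v=4: → [3,6); WM=2
i=3 t=4 v=2: → [3,6); WM=3; [0,3) fires=2
i=4 t=5 v=3: → [3,6); WM=4
i=5 t=0 v=1: DROP (t<4-2); WM=4
i=6 t=6 v=8: → [6,9); WM=5
i=7 t=7 v=5: → [6,9); WM=6; [3,6) fires=3
i=8 t=5 v=6: → [3,6); WM=6
i=9 t=15 v=6: → [15,18); WM=14; [6,9) fires=2
i=10 t=16 v=7: → [15,18); WM=15
i=11 t=5 v=2: DROP (t<15-2); WM=15
i=12 t=13 v=8: → [12,15); WM=15; [12,15) fires=1
i=13 t=7 v=9: DROP (t<15-2); WM=15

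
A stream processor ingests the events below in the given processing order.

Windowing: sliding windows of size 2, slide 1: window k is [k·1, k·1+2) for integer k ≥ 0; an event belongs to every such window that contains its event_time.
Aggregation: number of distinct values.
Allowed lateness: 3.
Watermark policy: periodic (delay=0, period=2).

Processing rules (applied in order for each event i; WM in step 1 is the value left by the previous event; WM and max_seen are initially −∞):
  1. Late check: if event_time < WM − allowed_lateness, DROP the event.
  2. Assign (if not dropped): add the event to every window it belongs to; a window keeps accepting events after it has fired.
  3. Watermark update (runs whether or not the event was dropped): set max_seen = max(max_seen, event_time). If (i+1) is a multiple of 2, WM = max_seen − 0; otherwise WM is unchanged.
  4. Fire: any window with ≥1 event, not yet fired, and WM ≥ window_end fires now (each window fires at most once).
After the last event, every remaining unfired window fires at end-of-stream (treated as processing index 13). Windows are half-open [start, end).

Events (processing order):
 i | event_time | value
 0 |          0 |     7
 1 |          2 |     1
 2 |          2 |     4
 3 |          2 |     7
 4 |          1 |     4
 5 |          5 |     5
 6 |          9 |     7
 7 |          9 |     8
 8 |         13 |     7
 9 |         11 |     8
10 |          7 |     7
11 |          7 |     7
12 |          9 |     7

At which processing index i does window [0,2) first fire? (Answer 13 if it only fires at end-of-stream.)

1

i=0 t=0 v=7: → [0,2); WM=−∞
i=1 t=2 v=1: → [2,4),[1,3); WM=2; [0,2) fires=1
i=2 t=2 v=4: → [2,4),[1,3); WM=2
i=3 t=2 v=7: → [2,4),[1,3); WM=2
i=4 t=1 v=4: → [1,3),[0,2); WM=2
i=5 t=5 v=5: → [5,7),[4,6); WM=5; [1,3) fires=3 [2,4) fires=3
i=6 t=9 v=7: → [9,11),[8,10); WM=5
i=7 t=9 v=8: → [9,11),[8,10); WM=9; [4,6) fires=1 [5,7) fires=1
i=8 t=13 v=7: → [13,15),[12,14); WM=9
i=9 t=11 v=8: → [11,13),[10,12); WM=13; [8,10) fires=2 [9,11) fires=2 [10,12) fires=1 [11,13) fires=1
i=10 t=7 v=7: DROP (t<13-3); WM=13
i=11 t=7 v=7: DROP (t<13-3); WM=13
i=12 t=9 v=7: DROP (t<13-3); WM=13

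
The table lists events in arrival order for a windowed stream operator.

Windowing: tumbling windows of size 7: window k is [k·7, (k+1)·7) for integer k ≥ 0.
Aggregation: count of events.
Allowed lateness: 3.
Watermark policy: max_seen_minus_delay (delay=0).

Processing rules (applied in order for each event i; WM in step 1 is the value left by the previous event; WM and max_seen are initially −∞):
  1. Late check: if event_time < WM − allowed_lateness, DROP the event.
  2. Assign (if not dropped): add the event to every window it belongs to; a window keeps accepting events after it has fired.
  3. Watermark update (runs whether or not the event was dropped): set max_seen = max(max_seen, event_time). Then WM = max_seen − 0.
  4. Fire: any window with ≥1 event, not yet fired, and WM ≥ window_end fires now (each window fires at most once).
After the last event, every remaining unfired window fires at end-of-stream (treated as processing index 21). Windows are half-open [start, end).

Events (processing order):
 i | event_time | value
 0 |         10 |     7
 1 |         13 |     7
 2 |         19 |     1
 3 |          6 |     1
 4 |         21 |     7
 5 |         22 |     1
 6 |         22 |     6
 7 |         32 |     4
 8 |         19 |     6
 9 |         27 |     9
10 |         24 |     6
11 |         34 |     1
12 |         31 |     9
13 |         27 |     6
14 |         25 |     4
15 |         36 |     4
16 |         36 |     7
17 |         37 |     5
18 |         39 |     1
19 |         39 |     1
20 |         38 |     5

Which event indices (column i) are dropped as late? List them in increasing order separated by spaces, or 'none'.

i=0 t=10 v=7: → [7,14); WM=10
i=1 t=13 v=7: → [7,14); WM=13
i=2 t=19 v=1: → [14,21); WM=19; [7,14) fires=2
i=3 t=6 v=1: DROP (t<19-3); WM=19
i=4 t=21 v=7: → [21,28); WM=21; [14,21) fires=1
i=5 t=22 v=1: → [21,28); WM=22
i=6 t=22 v=6: → [21,28); WM=22
i=7 t=32 v=4: → [28,35); WM=32; [21,28) fires=3
i=8 t=19 v=6: DROP (t<32-3); WM=32
i=9 t=27 v=9: DROP (t<32-3); WM=32
i=10 t=24 v=6: DROP (t<32-3); WM=32
i=11 t=34 v=1: → [28,35); WM=34
i=12 t=31 v=9: → [28,35); WM=34
i=13 t=27 v=6: DROP (t<34-3); WM=34
i=14 t=25 v=4: DROP (t<34-3); WM=34
i=15 t=36 v=4: → [35,42); WM=36; [28,35) fires=3
i=16 t=36 v=7: → [35,42); WM=36
i=17 t=37 v=5: → [35,42); WM=37
i=18 t=39 v=1: → [35,42); WM=39
i=19 t=39 v=1: → [35,42); WM=39
i=20 t=38 v=5: → [35,42); WM=39

3 8 9 10 13 14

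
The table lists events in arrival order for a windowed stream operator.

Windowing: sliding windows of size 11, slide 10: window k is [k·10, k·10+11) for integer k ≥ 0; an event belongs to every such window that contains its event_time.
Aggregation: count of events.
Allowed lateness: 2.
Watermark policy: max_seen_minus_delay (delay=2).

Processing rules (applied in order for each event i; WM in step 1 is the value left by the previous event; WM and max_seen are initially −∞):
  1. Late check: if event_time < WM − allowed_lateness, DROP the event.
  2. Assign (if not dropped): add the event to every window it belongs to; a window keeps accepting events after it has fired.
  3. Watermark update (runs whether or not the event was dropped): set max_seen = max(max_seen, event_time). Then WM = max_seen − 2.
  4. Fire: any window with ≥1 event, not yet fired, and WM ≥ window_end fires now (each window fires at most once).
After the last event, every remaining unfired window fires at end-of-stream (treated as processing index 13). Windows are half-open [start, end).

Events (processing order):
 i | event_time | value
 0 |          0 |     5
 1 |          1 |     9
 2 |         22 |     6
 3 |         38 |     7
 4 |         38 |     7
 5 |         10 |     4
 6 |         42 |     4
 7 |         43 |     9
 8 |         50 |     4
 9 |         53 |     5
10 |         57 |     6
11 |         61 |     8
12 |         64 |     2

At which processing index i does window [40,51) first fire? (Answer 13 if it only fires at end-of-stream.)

i=0 t=0 v=5: → [0,11); WM=-2
i=1 t=1 v=9: → [0,11); WM=-1
i=2 t=22 v=6: → [20,31); WM=20; [0,11) fires=2
i=3 t=38 v=7: → [30,41); WM=36; [20,31) fires=1
i=4 t=38 v=7: → [30,41); WM=36
i=5 t=10 v=4: DROP (t<36-2); WM=36
i=6 t=42 v=4: → [40,51); WM=40
i=7 t=43 v=9: → [40,51); WM=41; [30,41) fires=2
i=8 t=50 v=4: → [50,61),[40,51); WM=48
i=9 t=53 v=5: → [50,61); WM=51; [40,51) fires=3
i=10 t=57 v=6: → [50,61); WM=55
i=11 t=61 v=8: → [60,71); WM=59
i=12 t=64 v=2: → [60,71); WM=62; [50,61) fires=3

9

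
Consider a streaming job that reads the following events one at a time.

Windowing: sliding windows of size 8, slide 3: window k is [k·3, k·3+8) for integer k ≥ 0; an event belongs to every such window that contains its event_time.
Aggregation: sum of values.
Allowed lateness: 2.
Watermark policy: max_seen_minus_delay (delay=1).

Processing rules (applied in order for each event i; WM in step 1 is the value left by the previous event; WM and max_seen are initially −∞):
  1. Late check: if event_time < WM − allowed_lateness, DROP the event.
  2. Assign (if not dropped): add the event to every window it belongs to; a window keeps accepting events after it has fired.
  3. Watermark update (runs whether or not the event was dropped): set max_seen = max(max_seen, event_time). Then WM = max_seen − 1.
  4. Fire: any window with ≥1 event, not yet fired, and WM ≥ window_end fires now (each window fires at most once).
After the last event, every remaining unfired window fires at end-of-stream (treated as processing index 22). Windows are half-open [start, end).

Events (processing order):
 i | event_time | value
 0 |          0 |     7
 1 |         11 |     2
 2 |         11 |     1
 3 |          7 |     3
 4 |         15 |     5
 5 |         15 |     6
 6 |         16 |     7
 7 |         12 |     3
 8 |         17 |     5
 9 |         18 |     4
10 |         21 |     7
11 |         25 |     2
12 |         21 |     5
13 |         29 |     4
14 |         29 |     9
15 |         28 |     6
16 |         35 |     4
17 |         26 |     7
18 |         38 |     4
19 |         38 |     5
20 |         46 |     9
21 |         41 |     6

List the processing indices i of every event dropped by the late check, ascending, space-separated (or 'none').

3 7 12 17 21

i=0 t=0 v=7: → [0,8); WM=-1
i=1 t=11 v=2: → [9,17),[6,14); WM=10; [0,8) fires=7
i=2 t=11 v=1: → [9,17),[6,14); WM=10
i=3 t=7 v=3: DROP (t<10-2); WM=10
i=4 t=15 v=5: → [15,23),[12,20),[9,17); WM=14; [6,14) fires=3
i=5 t=15 v=6: → [15,23),[12,20),[9,17); WM=14
i=6 t=16 v=7: → [15,23),[12,20),[9,17); WM=15
i=7 t=12 v=3: DROP (t<15-2); WM=15
i=8 t=17 v=5: → [15,23),[12,20); WM=16
i=9 t=18 v=4: → [18,26),[15,23),[12,20); WM=17; [9,17) fires=21
i=10 t=21 v=7: → [21,29),[18,26),[15,23); WM=20; [12,20) fires=27
i=11 t=25 v=2: → [24,32),[21,29),[18,26); WM=24; [15,23) fires=34
i=12 t=21 v=5: DROP (t<24-2); WM=24
i=13 t=29 v=4: → [27,35),[24,32); WM=28; [18,26) fires=13
i=14 t=29 v=9: → [27,35),[24,32); WM=28
i=15 t=28 v=6: → [27,35),[24,32),[21,29); WM=28
i=16 t=35 v=4: → [33,41),[30,38); WM=34; [21,29) fires=15 [24,32) fires=21
i=17 t=26 v=7: DROP (t<34-2); WM=34
i=18 t=38 v=4: → [36,44),[33,41); WM=37; [27,35) fires=19
i=19 t=38 v=5: → [36,44),[33,41); WM=37
i=20 t=46 v=9: → [45,53),[42,50),[39,47); WM=45; [30,38) fires=4 [33,41) fires=13 [36,44) fires=9
i=21 t=41 v=6: DROP (t<45-2); WM=45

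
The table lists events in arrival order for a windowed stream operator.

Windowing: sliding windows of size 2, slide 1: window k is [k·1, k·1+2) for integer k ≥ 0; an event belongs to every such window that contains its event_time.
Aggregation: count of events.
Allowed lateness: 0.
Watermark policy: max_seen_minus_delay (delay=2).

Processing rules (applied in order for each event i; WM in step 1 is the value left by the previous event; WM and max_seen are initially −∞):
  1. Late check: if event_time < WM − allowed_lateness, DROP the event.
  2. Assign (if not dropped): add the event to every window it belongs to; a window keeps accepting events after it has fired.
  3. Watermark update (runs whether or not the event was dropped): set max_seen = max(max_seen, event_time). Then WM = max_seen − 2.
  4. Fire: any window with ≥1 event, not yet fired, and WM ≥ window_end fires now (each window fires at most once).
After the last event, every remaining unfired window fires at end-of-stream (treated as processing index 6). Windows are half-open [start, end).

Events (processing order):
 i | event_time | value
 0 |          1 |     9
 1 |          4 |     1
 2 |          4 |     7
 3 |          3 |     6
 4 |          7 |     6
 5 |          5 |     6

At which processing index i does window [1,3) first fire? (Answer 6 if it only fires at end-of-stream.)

i=0 t=1 v=9: → [1,3),[0,2); WM=-1
i=1 t=4 v=1: → [4,6),[3,5); WM=2; [0,2) fires=1
i=2 t=4 v=7: → [4,6),[3,5); WM=2
i=3 t=3 v=6: → [3,5),[2,4); WM=2
i=4 t=7 v=6: → [7,9),[6,8); WM=5; [1,3) fires=1 [2,4) fires=1 [3,5) fires=3
i=5 t=5 v=6: → [5,7),[4,6); WM=5

4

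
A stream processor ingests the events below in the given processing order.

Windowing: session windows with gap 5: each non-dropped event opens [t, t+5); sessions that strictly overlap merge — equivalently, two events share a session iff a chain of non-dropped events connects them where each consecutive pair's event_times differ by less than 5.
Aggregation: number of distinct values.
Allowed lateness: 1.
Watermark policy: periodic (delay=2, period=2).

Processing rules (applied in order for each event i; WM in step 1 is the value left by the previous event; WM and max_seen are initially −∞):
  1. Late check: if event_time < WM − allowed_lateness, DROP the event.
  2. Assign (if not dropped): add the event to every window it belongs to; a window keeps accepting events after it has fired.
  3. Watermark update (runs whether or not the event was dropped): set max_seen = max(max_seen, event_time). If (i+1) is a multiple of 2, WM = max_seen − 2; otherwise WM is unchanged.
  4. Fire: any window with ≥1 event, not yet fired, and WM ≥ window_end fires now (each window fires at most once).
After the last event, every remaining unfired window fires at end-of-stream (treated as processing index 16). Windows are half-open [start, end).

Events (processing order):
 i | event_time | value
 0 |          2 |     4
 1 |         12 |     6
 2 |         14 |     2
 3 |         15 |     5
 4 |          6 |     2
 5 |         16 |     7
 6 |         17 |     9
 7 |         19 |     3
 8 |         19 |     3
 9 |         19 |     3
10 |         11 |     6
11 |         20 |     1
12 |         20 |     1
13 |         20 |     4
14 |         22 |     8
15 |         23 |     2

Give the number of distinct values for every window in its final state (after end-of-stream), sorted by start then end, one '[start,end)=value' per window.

i=0 t=2 v=4: → [2,7); WM=−∞
i=1 t=12 v=6: → [12,17); WM=10
i=2 t=14 v=2: → [12,19); WM=10
i=3 t=15 v=5: → [12,20); WM=13
i=4 t=6 v=2: DROP (t<13-1); WM=13
i=5 t=16 v=7: → [12,21); WM=14
i=6 t=17 v=9: → [12,22); WM=14
i=7 t=19 v=3: → [12,24); WM=17
i=8 t=19 v=3: → [12,24); WM=17
i=9 t=19 v=3: → [12,24); WM=17
i=10 t=11 v=6: DROP (t<17-1); WM=17
i=11 t=20 v=1: → [12,25); WM=18
i=12 t=20 v=1: → [12,25); WM=18
i=13 t=20 v=4: → [12,25); WM=18
i=14 t=22 v=8: → [12,27); WM=18
i=15 t=23 v=2: → [12,28); WM=21

[2,7)=1 [12,28)=9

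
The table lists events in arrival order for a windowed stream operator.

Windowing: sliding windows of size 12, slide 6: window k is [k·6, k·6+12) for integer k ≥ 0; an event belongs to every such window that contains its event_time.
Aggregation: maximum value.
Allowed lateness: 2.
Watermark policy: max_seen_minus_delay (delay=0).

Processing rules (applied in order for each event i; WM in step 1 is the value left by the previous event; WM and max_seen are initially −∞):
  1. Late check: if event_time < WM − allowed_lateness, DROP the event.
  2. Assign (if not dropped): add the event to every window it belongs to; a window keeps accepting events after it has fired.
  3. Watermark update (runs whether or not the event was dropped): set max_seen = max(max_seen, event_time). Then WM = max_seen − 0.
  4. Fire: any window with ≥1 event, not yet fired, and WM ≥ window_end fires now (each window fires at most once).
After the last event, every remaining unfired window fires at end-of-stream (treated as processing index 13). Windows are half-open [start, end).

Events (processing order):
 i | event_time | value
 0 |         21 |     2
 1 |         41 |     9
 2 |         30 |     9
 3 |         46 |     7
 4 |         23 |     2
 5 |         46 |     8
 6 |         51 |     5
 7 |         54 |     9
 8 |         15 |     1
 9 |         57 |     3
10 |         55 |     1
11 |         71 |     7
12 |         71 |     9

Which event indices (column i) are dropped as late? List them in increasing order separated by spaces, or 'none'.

i=0 t=21 v=2: → [18,30),[12,24); WM=21
i=1 t=41 v=9: → [36,48),[30,42); WM=41; [12,24) fires=2 [18,30) fires=2
i=2 t=30 v=9: DROP (t<41-2); WM=41
i=3 t=46 v=7: → [42,54),[36,48); WM=46; [30,42) fires=9
i=4 t=23 v=2: DROP (t<46-2); WM=46
i=5 t=46 v=8: → [42,54),[36,48); WM=46
i=6 t=51 v=5: → [48,60),[42,54); WM=51; [36,48) fires=9
i=7 t=54 v=9: → [54,66),[48,60); WM=54; [42,54) fires=8
i=8 t=15 v=1: DROP (t<54-2); WM=54
i=9 t=57 v=3: → [54,66),[48,60); WM=57
i=10 t=55 v=1: → [54,66),[48,60); WM=57
i=11 t=71 v=7: → [66,78),[60,72); WM=71; [48,60) fires=9 [54,66) fires=9
i=12 t=71 v=9: → [66,78),[60,72); WM=71

2 4 8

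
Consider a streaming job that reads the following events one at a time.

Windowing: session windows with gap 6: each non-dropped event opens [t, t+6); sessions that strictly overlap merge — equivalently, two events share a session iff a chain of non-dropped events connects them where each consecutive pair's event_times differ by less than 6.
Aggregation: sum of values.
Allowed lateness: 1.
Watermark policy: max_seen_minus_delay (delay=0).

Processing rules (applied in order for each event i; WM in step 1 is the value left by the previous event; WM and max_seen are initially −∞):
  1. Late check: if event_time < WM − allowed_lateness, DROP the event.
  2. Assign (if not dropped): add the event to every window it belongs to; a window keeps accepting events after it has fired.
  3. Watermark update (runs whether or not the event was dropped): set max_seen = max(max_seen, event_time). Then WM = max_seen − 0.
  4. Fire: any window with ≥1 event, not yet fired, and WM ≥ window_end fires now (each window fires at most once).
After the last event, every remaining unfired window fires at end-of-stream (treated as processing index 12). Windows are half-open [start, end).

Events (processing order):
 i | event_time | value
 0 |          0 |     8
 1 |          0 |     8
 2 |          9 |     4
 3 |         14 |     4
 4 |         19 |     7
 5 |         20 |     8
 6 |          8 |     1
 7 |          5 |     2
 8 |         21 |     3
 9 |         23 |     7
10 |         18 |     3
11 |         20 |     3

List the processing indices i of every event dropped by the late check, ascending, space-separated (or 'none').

6 7 10 11

i=0 t=0 v=8: → [0,6); WM=0
i=1 t=0 v=8: → [0,6); WM=0
i=2 t=9 v=4: → [9,15); WM=9
i=3 t=14 v=4: → [9,20); WM=14
i=4 t=19 v=7: → [9,25); WM=19
i=5 t=20 v=8: → [9,26); WM=20
i=6 t=8 v=1: DROP (t<20-1); WM=20
i=7 t=5 v=2: DROP (t<20-1); WM=20
i=8 t=21 v=3: → [9,27); WM=21
i=9 t=23 v=7: → [9,29); WM=23
i=10 t=18 v=3: DROP (t<23-1); WM=23
i=11 t=20 v=3: DROP (t<23-1); WM=23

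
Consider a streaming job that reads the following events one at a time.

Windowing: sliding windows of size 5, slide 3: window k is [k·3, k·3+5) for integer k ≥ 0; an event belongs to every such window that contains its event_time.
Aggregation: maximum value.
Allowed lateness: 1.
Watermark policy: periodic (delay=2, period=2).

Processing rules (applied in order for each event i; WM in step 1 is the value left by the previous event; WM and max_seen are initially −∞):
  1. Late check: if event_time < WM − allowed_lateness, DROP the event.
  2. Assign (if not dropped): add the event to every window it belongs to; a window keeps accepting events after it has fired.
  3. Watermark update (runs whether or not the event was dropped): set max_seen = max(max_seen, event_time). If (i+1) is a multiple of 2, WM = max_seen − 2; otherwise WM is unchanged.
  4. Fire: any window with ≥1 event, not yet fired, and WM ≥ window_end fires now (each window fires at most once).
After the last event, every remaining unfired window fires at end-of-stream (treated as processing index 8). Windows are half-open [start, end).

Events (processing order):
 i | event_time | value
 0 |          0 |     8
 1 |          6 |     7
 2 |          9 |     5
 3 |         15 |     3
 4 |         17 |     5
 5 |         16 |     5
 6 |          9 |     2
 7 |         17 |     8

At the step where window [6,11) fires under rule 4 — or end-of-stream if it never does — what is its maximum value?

7

i=0 t=0 v=8: → [0,5); WM=−∞
i=1 t=6 v=7: → [6,11),[3,8); WM=4
i=2 t=9 v=5: → [9,14),[6,11); WM=4
i=3 t=15 v=3: → [15,20),[12,17); WM=13; [0,5) fires=8 [3,8) fires=7 [6,11) fires=7
i=4 t=17 v=5: → [15,20); WM=13
i=5 t=16 v=5: → [15,20),[12,17); WM=15; [9,14) fires=5
i=6 t=9 v=2: DROP (t<15-1); WM=15
i=7 t=17 v=8: → [15,20); WM=15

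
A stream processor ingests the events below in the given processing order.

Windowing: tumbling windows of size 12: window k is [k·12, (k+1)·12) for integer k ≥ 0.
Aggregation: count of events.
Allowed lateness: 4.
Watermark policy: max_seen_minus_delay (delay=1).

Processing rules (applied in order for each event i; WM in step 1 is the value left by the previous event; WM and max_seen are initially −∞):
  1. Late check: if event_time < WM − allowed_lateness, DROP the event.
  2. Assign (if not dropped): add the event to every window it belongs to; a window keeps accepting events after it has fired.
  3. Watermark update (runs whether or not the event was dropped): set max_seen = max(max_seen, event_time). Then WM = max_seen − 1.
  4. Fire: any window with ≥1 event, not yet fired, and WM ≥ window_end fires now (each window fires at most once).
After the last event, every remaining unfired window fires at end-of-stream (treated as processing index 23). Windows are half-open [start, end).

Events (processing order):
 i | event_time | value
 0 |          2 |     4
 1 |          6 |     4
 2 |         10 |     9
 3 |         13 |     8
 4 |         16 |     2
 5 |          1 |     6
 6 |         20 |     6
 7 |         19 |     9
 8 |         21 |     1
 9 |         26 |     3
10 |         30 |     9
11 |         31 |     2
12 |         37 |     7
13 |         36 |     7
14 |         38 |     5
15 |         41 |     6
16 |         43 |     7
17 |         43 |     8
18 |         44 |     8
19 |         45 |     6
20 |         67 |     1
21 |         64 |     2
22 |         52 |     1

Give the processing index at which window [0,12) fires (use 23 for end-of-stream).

3

i=0 t=2 v=4: → [0,12); WM=1
i=1 t=6 v=4: → [0,12); WM=5
i=2 t=10 v=9: → [0,12); WM=9
i=3 t=13 v=8: → [12,24); WM=12; [0,12) fires=3
i=4 t=16 v=2: → [12,24); WM=15
i=5 t=1 v=6: DROP (t<15-4); WM=15
i=6 t=20 v=6: → [12,24); WM=19
i=7 t=19 v=9: → [12,24); WM=19
i=8 t=21 v=1: → [12,24); WM=20
i=9 t=26 v=3: → [24,36); WM=25; [12,24) fires=5
i=10 t=30 v=9: → [24,36); WM=29
i=11 t=31 v=2: → [24,36); WM=30
i=12 t=37 v=7: → [36,48); WM=36; [24,36) fires=3
i=13 t=36 v=7: → [36,48); WM=36
i=14 t=38 v=5: → [36,48); WM=37
i=15 t=41 v=6: → [36,48); WM=40
i=16 t=43 v=7: → [36,48); WM=42
i=17 t=43 v=8: → [36,48); WM=42
i=18 t=44 v=8: → [36,48); WM=43
i=19 t=45 v=6: → [36,48); WM=44
i=20 t=67 v=1: → [60,72); WM=66; [36,48) fires=8
i=21 t=64 v=2: → [60,72); WM=66
i=22 t=52 v=1: DROP (t<66-4); WM=66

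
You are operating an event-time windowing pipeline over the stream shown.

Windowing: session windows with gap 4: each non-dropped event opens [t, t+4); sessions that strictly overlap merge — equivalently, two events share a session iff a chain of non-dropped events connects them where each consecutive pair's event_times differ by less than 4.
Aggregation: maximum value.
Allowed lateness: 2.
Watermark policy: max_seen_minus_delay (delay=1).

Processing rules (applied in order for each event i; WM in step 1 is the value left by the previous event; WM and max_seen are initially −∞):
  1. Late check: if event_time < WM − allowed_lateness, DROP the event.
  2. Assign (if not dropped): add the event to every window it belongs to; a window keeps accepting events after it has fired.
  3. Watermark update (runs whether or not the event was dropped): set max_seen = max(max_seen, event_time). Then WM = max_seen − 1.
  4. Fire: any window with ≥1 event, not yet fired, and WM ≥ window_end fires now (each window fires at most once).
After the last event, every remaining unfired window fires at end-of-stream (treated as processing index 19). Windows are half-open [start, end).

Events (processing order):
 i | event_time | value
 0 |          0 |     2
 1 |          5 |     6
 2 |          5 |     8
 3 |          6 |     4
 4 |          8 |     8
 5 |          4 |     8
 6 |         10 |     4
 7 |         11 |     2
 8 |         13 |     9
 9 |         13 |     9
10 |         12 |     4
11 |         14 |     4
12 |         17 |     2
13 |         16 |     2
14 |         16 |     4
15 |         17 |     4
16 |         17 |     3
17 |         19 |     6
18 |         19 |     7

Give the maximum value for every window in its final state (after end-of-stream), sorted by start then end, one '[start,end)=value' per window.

i=0 t=0 v=2: → [0,4); WM=-1
i=1 t=5 v=6: → [5,9); WM=4
i=2 t=5 v=8: → [5,9); WM=4
i=3 t=6 v=4: → [5,10); WM=5
i=4 t=8 v=8: → [5,12); WM=7
i=5 t=4 v=8: DROP (t<7-2); WM=7
i=6 t=10 v=4: → [5,14); WM=9
i=7 t=11 v=2: → [5,15); WM=10
i=8 t=13 v=9: → [5,17); WM=12
i=9 t=13 v=9: → [5,17); WM=12
i=10 t=12 v=4: → [5,17); WM=12
i=11 t=14 v=4: → [5,18); WM=13
i=12 t=17 v=2: → [5,21); WM=16
i=13 t=16 v=2: → [5,21); WM=16
i=14 t=16 v=4: → [5,21); WM=16
i=15 t=17 v=4: → [5,21); WM=16
i=16 t=17 v=3: → [5,21); WM=16
i=17 t=19 v=6: → [5,23); WM=18
i=18 t=19 v=7: → [5,23); WM=18

[0,4)=2 [5,23)=9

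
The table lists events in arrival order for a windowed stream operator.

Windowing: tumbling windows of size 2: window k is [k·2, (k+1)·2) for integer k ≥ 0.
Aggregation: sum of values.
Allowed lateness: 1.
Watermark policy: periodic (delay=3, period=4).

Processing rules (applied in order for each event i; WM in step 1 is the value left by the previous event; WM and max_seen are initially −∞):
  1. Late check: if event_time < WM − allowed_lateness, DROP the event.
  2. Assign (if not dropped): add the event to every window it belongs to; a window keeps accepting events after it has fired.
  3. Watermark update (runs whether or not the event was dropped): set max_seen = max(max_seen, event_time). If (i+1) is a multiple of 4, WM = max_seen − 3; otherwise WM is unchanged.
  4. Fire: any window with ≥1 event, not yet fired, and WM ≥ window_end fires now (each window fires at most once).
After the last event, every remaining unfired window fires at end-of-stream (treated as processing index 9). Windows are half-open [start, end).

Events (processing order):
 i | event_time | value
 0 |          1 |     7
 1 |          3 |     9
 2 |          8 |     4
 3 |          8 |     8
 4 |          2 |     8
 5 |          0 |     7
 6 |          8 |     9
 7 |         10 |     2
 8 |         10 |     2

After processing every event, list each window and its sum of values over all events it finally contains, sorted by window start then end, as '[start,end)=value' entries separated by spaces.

[0,2)=7 [2,4)=9 [8,10)=21 [10,12)=4

i=0 t=1 v=7: → [0,2); WM=−∞
i=1 t=3 v=9: → [2,4); WM=−∞
i=2 t=8 v=4: → [8,10); WM=−∞
i=3 t=8 v=8: → [8,10); WM=5; [0,2) fires=7 [2,4) fires=9
i=4 t=2 v=8: DROP (t<5-1); WM=5
i=5 t=0 v=7: DROP (t<5-1); WM=5
i=6 t=8 v=9: → [8,10); WM=5
i=7 t=10 v=2: → [10,12); WM=7
i=8 t=10 v=2: → [10,12); WM=7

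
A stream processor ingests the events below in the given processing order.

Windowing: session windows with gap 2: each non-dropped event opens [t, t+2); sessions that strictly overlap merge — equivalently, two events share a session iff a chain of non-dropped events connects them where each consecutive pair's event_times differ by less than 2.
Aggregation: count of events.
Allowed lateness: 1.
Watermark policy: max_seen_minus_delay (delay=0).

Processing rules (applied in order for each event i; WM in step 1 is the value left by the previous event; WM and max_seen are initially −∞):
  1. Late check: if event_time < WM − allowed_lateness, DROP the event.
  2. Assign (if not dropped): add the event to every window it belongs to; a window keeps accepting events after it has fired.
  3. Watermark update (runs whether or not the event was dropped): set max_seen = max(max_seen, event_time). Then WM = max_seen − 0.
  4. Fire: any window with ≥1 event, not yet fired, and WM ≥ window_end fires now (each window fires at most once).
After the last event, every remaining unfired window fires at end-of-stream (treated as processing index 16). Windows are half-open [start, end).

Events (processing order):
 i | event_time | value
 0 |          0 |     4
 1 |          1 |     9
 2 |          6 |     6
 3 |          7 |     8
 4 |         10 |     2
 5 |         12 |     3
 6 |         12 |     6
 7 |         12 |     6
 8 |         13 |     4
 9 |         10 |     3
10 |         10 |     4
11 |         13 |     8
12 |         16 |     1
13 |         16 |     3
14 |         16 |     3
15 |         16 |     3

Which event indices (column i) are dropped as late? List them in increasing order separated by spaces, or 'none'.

9 10

i=0 t=0 v=4: → [0,2); WM=0
i=1 t=1 v=9: → [0,3); WM=1
i=2 t=6 v=6: → [6,8); WM=6
i=3 t=7 v=8: → [6,9); WM=7
i=4 t=10 v=2: → [10,12); WM=10
i=5 t=12 v=3: → [12,14); WM=12
i=6 t=12 v=6: → [12,14); WM=12
i=7 t=12 v=6: → [12,14); WM=12
i=8 t=13 v=4: → [12,15); WM=13
i=9 t=10 v=3: DROP (t<13-1); WM=13
i=10 t=10 v=4: DROP (t<13-1); WM=13
i=11 t=13 v=8: → [12,15); WM=13
i=12 t=16 v=1: → [16,18); WM=16
i=13 t=16 v=3: → [16,18); WM=16
i=14 t=16 v=3: → [16,18); WM=16
i=15 t=16 v=3: → [16,18); WM=16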